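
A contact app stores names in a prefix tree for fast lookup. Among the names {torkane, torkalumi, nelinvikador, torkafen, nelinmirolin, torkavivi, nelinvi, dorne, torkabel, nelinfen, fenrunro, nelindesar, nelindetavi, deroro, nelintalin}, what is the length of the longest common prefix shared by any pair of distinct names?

Equivalently: take the maximum, over all pairs, of their longest common prefix length.
e.g. "nelindesar" and "nelindetavi" share the prefix "nelinde" of length 7; no pair shares a longer one.
Longest shared-prefix length: 7

7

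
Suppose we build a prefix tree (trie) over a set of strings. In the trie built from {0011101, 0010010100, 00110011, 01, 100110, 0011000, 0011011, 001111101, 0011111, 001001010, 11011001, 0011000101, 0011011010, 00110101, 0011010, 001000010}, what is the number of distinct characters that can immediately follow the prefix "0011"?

2

The children of the "0011" node are the distinct next characters among strings starting with "0011".
Distinct next characters after "0011": 0, 1.
That node has 2 child edges.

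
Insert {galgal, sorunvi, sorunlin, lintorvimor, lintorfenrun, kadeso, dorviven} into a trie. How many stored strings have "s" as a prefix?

2

Walk to "s"; the words in its subtree are exactly those with that prefix.
Matches: "sorunlin", "sorunvi"
Count: 2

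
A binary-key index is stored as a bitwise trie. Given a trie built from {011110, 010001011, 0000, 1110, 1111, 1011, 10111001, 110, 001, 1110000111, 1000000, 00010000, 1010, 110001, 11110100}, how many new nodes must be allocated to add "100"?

Every character of "100" already lies on an existing path (it is a prefix of some stored word).
No new nodes are needed: 0.

0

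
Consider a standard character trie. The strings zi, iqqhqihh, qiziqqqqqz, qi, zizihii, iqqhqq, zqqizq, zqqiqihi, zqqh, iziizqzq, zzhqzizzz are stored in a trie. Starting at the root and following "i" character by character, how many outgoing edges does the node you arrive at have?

2

Walk "i" from the root, arriving at one node.
Distinct next characters after "i": q, z.
That node has 2 child edges.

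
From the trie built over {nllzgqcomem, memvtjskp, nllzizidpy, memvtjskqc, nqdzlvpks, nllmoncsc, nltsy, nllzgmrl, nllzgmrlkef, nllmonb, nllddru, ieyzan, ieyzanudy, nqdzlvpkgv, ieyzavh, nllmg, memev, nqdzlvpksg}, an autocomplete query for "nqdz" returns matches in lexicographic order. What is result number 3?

Words with prefix "nqdz", in lexicographic order: "nqdzlvpkgv", "nqdzlvpks", "nqdzlvpksg"
Position 3: nqdzlvpksg

nqdzlvpksg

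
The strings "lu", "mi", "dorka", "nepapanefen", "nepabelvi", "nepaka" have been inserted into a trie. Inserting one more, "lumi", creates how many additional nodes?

2

The longest prefix of "lumi" already in the trie is "lu" (length 2).
New nodes needed: |"lumi"| − 2 = 4 − 2 = 2.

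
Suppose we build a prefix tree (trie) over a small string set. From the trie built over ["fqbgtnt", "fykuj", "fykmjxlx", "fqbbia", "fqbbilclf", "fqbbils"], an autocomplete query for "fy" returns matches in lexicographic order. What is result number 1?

fykmjxlx

DFS of the "fy" subtree visits, in order: "fykmjxlx", "fykuj"
Position 1: fykmjxlx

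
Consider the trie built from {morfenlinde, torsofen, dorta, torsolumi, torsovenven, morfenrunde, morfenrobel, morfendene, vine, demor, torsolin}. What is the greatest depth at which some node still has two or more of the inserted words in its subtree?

7

Equivalently: take the maximum, over all pairs, of their longest common prefix length.
"morfenrobel" and "morfenrunde" agree on "morfenr" (7 characters) before diverging; nothing deeper is shared.
Longest shared-prefix length: 7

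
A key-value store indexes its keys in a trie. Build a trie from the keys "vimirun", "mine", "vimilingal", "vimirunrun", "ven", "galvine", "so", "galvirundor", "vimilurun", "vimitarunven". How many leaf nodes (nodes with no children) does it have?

Leaves are exactly the stored words that no other stored word extends.
Those words: "galvine", "galvirundor", "mine", "so", "ven", "vimilingal", "vimilurun", "vimirunrun", "vimitarunven"
Leaf count: 9

9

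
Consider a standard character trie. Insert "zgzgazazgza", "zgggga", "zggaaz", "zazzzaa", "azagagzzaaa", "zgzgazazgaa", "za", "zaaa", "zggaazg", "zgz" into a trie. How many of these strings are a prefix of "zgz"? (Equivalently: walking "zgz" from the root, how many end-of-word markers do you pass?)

1

Walk "zgz" from the root; an end-of-word marker is hit whenever a stored word is a prefix of "zgz".
Prefixes of the query that are stored words: "zgz"
Count: 1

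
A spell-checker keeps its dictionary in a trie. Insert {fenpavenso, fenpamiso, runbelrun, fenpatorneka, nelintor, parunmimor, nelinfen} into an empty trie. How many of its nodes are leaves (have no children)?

7

Leaves are exactly the stored words that no other stored word extends.
Those words: "fenpamiso", "fenpatorneka", "fenpavenso", "nelinfen", "nelintor", "parunmimor", "runbelrun"
Leaf count: 7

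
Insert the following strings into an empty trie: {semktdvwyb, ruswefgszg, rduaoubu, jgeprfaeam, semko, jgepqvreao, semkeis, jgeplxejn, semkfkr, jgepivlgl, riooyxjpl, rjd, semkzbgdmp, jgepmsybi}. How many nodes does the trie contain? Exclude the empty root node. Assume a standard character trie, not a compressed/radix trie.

81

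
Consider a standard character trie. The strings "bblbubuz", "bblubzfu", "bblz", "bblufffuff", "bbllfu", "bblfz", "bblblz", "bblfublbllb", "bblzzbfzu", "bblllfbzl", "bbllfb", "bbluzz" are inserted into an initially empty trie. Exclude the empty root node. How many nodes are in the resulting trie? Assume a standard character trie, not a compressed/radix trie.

Count nodes per top-level branch (shared prefixes stored once):
  'b'-branch (bblblz, bblbubuz, bblfublbllb, bblfz, bbllfb, bbllfu, bblllfbzl, bblubzfu, bblufffuff, bbluzz, bblz, bblzzbfzu): 47 nodes
Sum: 47

47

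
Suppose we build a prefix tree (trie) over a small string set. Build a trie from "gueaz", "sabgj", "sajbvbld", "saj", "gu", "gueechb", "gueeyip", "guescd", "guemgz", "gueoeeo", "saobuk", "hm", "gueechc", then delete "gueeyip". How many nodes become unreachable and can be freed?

3

After clearing the end-marker at "gueeyip", prune upward until reaching a node still needed by another word.
The suffix "yip" (3 nodes) is used only by "gueeyip"; the node for "guee" still has the child "c", so pruning stops there.
Nodes removed: 3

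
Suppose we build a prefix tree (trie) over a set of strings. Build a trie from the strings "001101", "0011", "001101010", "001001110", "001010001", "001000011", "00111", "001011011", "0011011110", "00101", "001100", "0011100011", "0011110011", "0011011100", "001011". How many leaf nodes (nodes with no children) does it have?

10

Leaves are exactly the stored words that no other stored word extends.
Those words: "001000011", "001001110", "001010001", "001011011", "001100", "001101010", "0011011100", "0011011110", "0011100011", "0011110011"
Leaf count: 10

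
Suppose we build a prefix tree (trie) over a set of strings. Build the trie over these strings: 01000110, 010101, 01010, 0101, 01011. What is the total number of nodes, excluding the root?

For each word, the new-node count is its length minus the longest prefix already in the trie:
  "01000110" → 8 new (0, 1, 0, 0, 0, 1, 1, 0)
  "010101" → prefix "010" already present; 3 new (1, 0, 1)
  "01010" → prefix "01010" already present; 0 new (none)
  "0101" → prefix "0101" already present; 0 new (none)
  "01011" → prefix "0101" already present; 1 new (1)
Total nodes = 8 + 3 + 0 + 0 + 1 = 12

12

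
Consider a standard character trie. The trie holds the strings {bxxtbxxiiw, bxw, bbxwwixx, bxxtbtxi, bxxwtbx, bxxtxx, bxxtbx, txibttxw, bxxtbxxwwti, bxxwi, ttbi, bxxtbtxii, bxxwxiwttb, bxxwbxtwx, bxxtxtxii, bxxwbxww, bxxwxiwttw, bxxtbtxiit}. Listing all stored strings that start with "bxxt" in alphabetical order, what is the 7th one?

bxxtxtxii

Words with prefix "bxxt", in lexicographic order: "bxxtbtxi", "bxxtbtxii", "bxxtbtxiit", "bxxtbx", "bxxtbxxiiw", "bxxtbxxwwti", "bxxtxtxii", "bxxtxx"
Position 7: bxxtxtxii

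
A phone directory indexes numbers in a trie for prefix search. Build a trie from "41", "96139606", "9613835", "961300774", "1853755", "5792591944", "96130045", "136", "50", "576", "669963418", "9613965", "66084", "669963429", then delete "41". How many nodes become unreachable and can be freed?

2

Walk "41" from the leaf back toward the root, removing each node that no remaining word uses.
No other word shares any prefix with "41", so all 2 of its nodes go.
Nodes removed: 2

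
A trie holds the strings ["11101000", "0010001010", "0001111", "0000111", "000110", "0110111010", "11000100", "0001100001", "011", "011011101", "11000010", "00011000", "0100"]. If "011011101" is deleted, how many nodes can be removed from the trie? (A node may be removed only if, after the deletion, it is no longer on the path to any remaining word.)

0

A node on "011011101"'s path can go only if nothing else ends at it or branches off below it.
Every node on "011011101" is still needed (e.g. by "0110111010"), so nothing is freed.
Nodes removed: 0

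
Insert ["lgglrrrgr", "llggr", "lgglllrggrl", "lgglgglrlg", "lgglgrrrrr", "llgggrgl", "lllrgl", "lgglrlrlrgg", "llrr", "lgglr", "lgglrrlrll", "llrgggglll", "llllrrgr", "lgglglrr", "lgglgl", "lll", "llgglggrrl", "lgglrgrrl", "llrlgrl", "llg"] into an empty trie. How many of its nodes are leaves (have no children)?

16

Leaves are exactly the stored words that no other stored word extends.
Those words: "lgglgglrlg", "lgglglrr", "lgglgrrrrr", "lgglllrggrl", "lgglrgrrl", "lgglrlrlrgg", "lgglrrlrll", "lgglrrrgr", "llgggrgl", "llgglggrrl", "llggr", "llllrrgr", "lllrgl", "llrgggglll", "llrlgrl", "llrr"
Leaf count: 16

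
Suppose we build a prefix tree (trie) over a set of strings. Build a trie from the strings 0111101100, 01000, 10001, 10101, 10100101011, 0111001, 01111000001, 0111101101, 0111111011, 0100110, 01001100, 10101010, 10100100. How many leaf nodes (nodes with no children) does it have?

A leaf is a node with no children — equivalently, the end of a word that is not a proper prefix of any other stored word.
Those words: "01000", "01001100", "0111001", "01111000001", "0111101100", "0111101101", "0111111011", "10001", "10100100", "10100101011", "10101010"
Leaf count: 11

11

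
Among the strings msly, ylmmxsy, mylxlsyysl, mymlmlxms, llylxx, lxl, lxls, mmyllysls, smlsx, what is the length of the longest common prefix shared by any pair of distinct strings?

3

The deepest shared node is where two words last agree before diverging.
e.g. "lxl" and "lxls" share the prefix "lxl" of length 3; no pair shares a longer one.
Longest shared-prefix length: 3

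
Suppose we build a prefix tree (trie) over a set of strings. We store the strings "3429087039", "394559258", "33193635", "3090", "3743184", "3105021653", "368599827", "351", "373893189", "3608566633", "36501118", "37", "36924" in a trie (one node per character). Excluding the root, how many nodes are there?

77

For each word, the new-node count is its length minus the longest prefix already in the trie:
  "3429087039" → 10 new (3, 4, 2, 9, 0, 8, 7, 0, 3, 9)
  "394559258" → prefix "3" already present; 8 new (9, 4, 5, 5, 9, 2, 5, 8)
  "33193635" → prefix "3" already present; 7 new (3, 1, 9, 3, 6, 3, 5)
  "3090" → prefix "3" already present; 3 new (0, 9, 0)
  "3743184" → prefix "3" already present; 6 new (7, 4, 3, 1, 8, 4)
  "3105021653" → prefix "3" already present; 9 new (1, 0, 5, 0, 2, 1, 6, 5, 3)
  "368599827" → prefix "3" already present; 8 new (6, 8, 5, 9, 9, 8, 2, 7)
  "351" → prefix "3" already present; 2 new (5, 1)
  "373893189" → prefix "37" already present; 7 new (3, 8, 9, 3, 1, 8, 9)
  "3608566633" → prefix "36" already present; 8 new (0, 8, 5, 6, 6, 6, 3, 3)
  "36501118" → prefix "36" already present; 6 new (5, 0, 1, 1, 1, 8)
  "37" → prefix "37" already present; 0 new (none)
  "36924" → prefix "36" already present; 3 new (9, 2, 4)
Total nodes = 10 + 8 + 7 + 3 + 6 + 9 + 8 + 2 + 7 + 8 + 6 + 0 + 3 = 77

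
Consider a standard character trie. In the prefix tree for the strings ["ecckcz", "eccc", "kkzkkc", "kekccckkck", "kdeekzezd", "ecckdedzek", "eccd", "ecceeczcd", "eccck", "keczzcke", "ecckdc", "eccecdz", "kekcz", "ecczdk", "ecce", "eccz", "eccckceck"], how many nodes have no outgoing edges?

13

Leaves are exactly the stored words that no other stored word extends.
Those words: "eccckceck", "eccd", "eccecdz", "ecceeczcd", "ecckcz", "ecckdc", "ecckdedzek", "ecczdk", "kdeekzezd", "keczzcke", "kekccckkck", "kekcz", "kkzkkc"
Leaf count: 13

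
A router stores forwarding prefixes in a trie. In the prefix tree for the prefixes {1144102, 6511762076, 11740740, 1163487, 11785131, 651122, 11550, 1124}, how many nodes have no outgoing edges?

8

Leaves are exactly the stored words that no other stored word extends.
Those words: "1124", "1144102", "11550", "1163487", "11740740", "11785131", "651122", "6511762076"
Leaf count: 8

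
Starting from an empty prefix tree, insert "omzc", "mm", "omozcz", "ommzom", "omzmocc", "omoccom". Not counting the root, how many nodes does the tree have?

22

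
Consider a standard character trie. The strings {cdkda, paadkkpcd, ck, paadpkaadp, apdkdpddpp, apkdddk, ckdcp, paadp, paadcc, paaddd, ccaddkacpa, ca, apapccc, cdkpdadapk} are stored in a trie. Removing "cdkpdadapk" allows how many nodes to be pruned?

7

After clearing the end-marker at "cdkpdadapk", prune upward until reaching a node still needed by another word.
The suffix "pdadapk" (7 nodes) is used only by "cdkpdadapk"; the node for "cdk" still has the child "d", so pruning stops there.
Nodes removed: 7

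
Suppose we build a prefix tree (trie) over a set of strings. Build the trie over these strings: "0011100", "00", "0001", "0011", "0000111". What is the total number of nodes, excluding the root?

Count nodes per top-level branch (shared prefixes stored once):
  '0'-branch (00, 0000111, 0001, 0011, 0011100): 13 nodes
Sum: 13

13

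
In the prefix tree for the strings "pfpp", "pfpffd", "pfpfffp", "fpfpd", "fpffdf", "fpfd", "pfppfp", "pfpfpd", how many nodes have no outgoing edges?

A leaf is a node with no children — equivalently, the end of a word that is not a proper prefix of any other stored word.
Those words: "fpfd", "fpffdf", "fpfpd", "pfpffd", "pfpfffp", "pfpfpd", "pfppfp"
Leaf count: 7

7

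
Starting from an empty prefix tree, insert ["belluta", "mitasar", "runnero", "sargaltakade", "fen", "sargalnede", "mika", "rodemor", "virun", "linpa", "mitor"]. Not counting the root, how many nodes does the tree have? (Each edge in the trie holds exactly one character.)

For each word, the new-node count is its length minus the longest prefix already in the trie:
  "belluta" → 7 new (b, e, l, l, u, t, a)
  "mitasar" → 7 new (m, i, t, a, s, a, r)
  "runnero" → 7 new (r, u, n, n, e, r, o)
  "sargaltakade" → 12 new (s, a, r, g, a, l, t, a, k, a, d, e)
  "fen" → 3 new (f, e, n)
  "sargalnede" → prefix "sargal" already present; 4 new (n, e, d, e)
  "mika" → prefix "mi" already present; 2 new (k, a)
  "rodemor" → prefix "r" already present; 6 new (o, d, e, m, o, r)
  "virun" → 5 new (v, i, r, u, n)
  "linpa" → 5 new (l, i, n, p, a)
  "mitor" → prefix "mit" already present; 2 new (o, r)
Total nodes = 7 + 7 + 7 + 12 + 3 + 4 + 2 + 6 + 5 + 5 + 2 = 60

60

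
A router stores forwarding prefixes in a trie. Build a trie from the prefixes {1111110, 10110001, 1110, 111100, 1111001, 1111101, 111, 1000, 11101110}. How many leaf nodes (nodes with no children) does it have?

6

A leaf is a node with no children — equivalently, the end of a word that is not a proper prefix of any other stored word.
Those words: "1000", "10110001", "11101110", "1111001", "1111101", "1111110"
Leaf count: 6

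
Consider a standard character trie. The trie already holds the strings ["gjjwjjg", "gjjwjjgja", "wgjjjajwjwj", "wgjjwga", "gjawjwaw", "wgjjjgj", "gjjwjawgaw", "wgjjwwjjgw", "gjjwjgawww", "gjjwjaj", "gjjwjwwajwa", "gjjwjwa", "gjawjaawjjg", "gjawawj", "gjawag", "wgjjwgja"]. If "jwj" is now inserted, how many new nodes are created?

3

Nothing in the trie begins with "j"; the whole of "jwj" is new.
3 − 0 = 3 new nodes.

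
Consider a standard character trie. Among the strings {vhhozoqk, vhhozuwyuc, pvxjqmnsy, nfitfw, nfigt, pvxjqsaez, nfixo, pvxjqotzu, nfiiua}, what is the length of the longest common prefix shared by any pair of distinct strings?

Look for the deepest trie node that still has at least two words in its subtree.
"pvxjqmnsy" and "pvxjqotzu" agree on "pvxjq" (5 characters) before diverging; nothing deeper is shared.
Longest shared-prefix length: 5

5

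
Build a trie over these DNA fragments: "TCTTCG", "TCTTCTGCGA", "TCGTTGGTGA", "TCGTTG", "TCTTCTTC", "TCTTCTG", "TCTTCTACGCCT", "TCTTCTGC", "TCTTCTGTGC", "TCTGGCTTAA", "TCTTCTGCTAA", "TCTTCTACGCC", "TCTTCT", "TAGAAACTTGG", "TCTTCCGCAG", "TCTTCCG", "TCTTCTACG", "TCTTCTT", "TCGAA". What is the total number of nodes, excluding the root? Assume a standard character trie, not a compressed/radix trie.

57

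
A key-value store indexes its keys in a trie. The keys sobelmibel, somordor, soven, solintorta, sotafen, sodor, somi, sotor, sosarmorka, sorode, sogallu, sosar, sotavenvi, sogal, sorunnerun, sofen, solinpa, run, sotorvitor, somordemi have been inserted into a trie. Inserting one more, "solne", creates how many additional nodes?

2

The longest prefix of "solne" already in the trie is "sol" (length 3).
Each of the 2 remaining characters creates one node.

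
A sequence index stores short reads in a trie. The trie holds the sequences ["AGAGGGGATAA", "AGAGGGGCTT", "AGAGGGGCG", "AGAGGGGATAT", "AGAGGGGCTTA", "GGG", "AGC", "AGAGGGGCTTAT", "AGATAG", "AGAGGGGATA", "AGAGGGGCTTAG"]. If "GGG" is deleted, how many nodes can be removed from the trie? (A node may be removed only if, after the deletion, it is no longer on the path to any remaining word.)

A node on "GGG"'s path can go only if nothing else ends at it or branches off below it.
No other word shares any prefix with "GGG", so all 3 of its nodes go.
Nodes removed: 3

3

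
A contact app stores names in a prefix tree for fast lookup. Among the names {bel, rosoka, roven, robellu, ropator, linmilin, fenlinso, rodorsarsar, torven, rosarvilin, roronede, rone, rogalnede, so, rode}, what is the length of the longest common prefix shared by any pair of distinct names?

Equivalently: take the maximum, over all pairs, of their longest common prefix length.
"rode" and "rodorsarsar" agree on "rod" (3 characters) before diverging; nothing deeper is shared.
Longest shared-prefix length: 3

3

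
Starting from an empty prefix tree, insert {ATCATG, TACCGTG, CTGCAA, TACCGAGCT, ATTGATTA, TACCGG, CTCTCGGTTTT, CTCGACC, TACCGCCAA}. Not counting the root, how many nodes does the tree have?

47

Insert word by word; a character creates a node only if that edge doesn't already exist:
  "ATCATG" → 6 new (A, T, C, A, T, G)
  "TACCGTG" → 7 new (T, A, C, C, G, T, G)
  "CTGCAA" → 6 new (C, T, G, C, A, A)
  "TACCGAGCT" → prefix "TACCG" already present; 4 new (A, G, C, T)
  "ATTGATTA" → prefix "AT" already present; 6 new (T, G, A, T, T, A)
  "TACCGG" → prefix "TACCG" already present; 1 new (G)
  "CTCTCGGTTTT" → prefix "CT" already present; 9 new (C, T, C, G, G, T, T, T, T)
  "CTCGACC" → prefix "CTC" already present; 4 new (G, A, C, C)
  "TACCGCCAA" → prefix "TACCG" already present; 4 new (C, C, A, A)
Total nodes = 6 + 7 + 6 + 4 + 6 + 1 + 9 + 4 + 4 = 47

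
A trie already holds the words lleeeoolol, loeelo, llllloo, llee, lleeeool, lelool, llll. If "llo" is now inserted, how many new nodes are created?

1

"ll" is already a path in the trie; the remaining "o" must be added.
New nodes needed: |"llo"| − 2 = 3 − 2 = 1.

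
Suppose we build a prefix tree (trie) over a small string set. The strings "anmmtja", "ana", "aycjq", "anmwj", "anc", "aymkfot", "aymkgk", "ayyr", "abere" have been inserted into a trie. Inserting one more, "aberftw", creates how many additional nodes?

The longest prefix of "aberftw" already in the trie is "aber" (length 4).
So 7 − 4 = 3 new nodes.

3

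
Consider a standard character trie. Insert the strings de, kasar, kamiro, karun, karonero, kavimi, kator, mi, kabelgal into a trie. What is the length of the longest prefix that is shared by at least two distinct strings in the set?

Equivalently: take the maximum, over all pairs, of their longest common prefix length.
"karonero" and "karun" agree on "kar" (3 characters) before diverging; nothing deeper is shared.
Longest shared-prefix length: 3

3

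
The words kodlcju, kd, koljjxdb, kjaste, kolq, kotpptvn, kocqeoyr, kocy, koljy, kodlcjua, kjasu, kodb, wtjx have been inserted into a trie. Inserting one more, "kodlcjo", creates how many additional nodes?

The longest prefix of "kodlcjo" already in the trie is "kodlcj" (length 6).
So 7 − 6 = 1 new nodes.

1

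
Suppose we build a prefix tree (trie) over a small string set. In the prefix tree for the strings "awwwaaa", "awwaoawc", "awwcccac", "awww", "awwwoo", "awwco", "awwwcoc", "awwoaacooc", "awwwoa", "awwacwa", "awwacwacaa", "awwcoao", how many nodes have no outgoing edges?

A leaf is a node with no children — equivalently, the end of a word that is not a proper prefix of any other stored word.
Those words: "awwacwacaa", "awwaoawc", "awwcccac", "awwcoao", "awwoaacooc", "awwwaaa", "awwwcoc", "awwwoa", "awwwoo"
Leaf count: 9

9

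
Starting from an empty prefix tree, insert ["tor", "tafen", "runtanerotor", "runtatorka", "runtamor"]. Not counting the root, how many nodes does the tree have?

27

Count nodes per top-level branch (shared prefixes stored once):
  'r'-branch (runtamor, runtanerotor, runtatorka): 20 nodes
  't'-branch (tafen, tor): 7 nodes
Sum: 27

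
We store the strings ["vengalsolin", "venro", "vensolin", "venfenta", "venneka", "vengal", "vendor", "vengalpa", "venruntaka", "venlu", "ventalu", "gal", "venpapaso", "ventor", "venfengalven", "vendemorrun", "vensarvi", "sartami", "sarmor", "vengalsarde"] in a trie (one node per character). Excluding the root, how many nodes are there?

86

Count nodes per top-level branch (shared prefixes stored once):
  'g'-branch (gal): 3 nodes
  's'-branch (sarmor, sartami): 10 nodes
  'v'-branch (vendemorrun, vendor, venfengalven, venfenta, vengal, vengalpa, vengalsarde, vengalsolin, venlu, venneka, venpapaso, venro, venruntaka, vensarvi, vensolin, ventalu, ventor): 73 nodes
Sum: 86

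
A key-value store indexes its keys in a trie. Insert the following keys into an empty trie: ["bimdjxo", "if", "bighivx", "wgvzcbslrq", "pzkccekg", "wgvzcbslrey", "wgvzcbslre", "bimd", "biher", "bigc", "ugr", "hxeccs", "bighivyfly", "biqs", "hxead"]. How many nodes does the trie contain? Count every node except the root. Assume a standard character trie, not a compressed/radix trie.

55

Insert word by word; a character creates a node only if that edge doesn't already exist:
  "bimdjxo" → 7 new (b, i, m, d, j, x, o)
  "if" → 2 new (i, f)
  "bighivx" → prefix "bi" already present; 5 new (g, h, i, v, x)
  "wgvzcbslrq" → 10 new (w, g, v, z, c, b, s, l, r, q)
  "pzkccekg" → 8 new (p, z, k, c, c, e, k, g)
  "wgvzcbslrey" → prefix "wgvzcbslr" already present; 2 new (e, y)
  "wgvzcbslre" → prefix "wgvzcbslre" already present; 0 new (none)
  "bimd" → prefix "bimd" already present; 0 new (none)
  "biher" → prefix "bi" already present; 3 new (h, e, r)
  "bigc" → prefix "big" already present; 1 new (c)
  "ugr" → 3 new (u, g, r)
  "hxeccs" → 6 new (h, x, e, c, c, s)
  "bighivyfly" → prefix "bighiv" already present; 4 new (y, f, l, y)
  "biqs" → prefix "bi" already present; 2 new (q, s)
  "hxead" → prefix "hxe" already present; 2 new (a, d)
Total nodes = 7 + 2 + 5 + 10 + 8 + 2 + 0 + 0 + 3 + 1 + 3 + 6 + 4 + 2 + 2 = 55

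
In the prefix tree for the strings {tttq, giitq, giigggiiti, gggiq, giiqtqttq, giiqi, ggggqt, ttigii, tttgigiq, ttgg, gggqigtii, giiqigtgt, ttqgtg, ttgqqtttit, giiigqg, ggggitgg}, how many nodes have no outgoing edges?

15

A leaf is a node with no children — equivalently, the end of a word that is not a proper prefix of any other stored word.
Those words: "ggggitgg", "ggggqt", "gggiq", "gggqigtii", "giigggiiti", "giiigqg", "giiqigtgt", "giiqtqttq", "giitq", "ttgg", "ttgqqtttit", "ttigii", "ttqgtg", "tttgigiq", "tttq"
Leaf count: 15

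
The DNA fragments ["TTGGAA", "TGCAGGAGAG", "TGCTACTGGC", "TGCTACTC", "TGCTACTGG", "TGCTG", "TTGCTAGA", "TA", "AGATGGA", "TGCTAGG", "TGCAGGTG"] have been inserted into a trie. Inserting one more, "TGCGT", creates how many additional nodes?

2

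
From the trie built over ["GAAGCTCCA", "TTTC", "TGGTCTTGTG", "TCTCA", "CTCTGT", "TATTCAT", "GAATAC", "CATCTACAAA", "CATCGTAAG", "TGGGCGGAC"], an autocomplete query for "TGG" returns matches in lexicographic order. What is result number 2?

TGGTCTTGTG

Filter for "TGG…" and sort: "TGGGCGGAC", "TGGTCTTGTG"
Position 2: TGGTCTTGTG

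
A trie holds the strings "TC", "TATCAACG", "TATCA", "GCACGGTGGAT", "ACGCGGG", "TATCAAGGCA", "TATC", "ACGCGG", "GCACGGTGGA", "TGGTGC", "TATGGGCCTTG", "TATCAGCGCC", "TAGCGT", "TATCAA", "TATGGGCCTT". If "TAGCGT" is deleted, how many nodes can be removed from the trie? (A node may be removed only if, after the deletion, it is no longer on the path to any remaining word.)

4

Walk "TAGCGT" from the leaf back toward the root, removing each node that no remaining word uses.
The suffix "GCGT" (4 nodes) is used only by "TAGCGT"; the node for "TA" still has the child "T", so pruning stops there.
Nodes removed: 4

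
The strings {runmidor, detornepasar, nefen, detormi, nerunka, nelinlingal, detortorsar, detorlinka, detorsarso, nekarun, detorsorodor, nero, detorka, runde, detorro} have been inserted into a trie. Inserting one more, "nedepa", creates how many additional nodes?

Walking "nedepa" from the root, the first 2 characters ("ne") follow existing edges; "d" is the first miss.
So 6 − 2 = 4 new nodes.

4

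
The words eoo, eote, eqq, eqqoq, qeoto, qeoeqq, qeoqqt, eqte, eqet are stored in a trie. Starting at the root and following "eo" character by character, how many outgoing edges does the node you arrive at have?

Follow the path "eo" to its node, then look at its outgoing edges.
Distinct next characters after "eo": o, t.
That node has 2 child edges.

2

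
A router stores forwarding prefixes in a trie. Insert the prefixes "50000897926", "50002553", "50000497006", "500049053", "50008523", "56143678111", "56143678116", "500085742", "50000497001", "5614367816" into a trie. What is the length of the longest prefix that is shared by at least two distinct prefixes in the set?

The deepest shared node is where two words last agree before diverging.
e.g. "50000497001" and "50000497006" share the prefix "5000049700" of length 10; no pair shares a longer one.
Longest shared-prefix length: 10

10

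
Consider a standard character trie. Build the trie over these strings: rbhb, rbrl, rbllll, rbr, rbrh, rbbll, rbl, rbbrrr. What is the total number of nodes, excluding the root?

17

Trie structure (* marks end of a word):
(root)
└─ r
   └─ b
      ├─ b
      │  ├─ l
      │  │  └─ l *
      │  └─ r
      │     └─ r
      │        └─ r *
      ├─ h
      │  └─ b *
      ├─ l *
      │  └─ l
      │     └─ l
      │        └─ l *
      └─ r *
         ├─ h *
         └─ l *
Counting every labelled node above: 17.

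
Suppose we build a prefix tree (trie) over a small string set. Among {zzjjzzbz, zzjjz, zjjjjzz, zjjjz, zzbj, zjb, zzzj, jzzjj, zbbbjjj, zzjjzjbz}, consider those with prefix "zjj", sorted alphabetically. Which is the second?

zjjjz

Filter for "zjj…" and sort: "zjjjjzz", "zjjjz"
Position 2: zjjjz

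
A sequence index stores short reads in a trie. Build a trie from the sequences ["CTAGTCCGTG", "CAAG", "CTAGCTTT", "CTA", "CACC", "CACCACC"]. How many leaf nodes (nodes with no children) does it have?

Leaves are exactly the stored words that no other stored word extends.
Those words: "CAAG", "CACCACC", "CTAGCTTT", "CTAGTCCGTG"
Leaf count: 4

4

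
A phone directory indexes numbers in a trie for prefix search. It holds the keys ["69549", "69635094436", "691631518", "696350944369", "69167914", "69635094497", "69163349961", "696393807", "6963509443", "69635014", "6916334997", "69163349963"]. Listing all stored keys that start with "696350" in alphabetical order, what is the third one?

69635094436

DFS of the "696350" subtree visits, in order: "69635014", "6963509443", "69635094436", "696350944369", "69635094497"
The 3rd is 69635094436.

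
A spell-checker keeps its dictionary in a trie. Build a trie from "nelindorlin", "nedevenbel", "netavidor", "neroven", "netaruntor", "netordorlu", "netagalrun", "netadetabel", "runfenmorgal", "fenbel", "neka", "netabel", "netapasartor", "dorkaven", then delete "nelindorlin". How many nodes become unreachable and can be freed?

9

After clearing the end-marker at "nelindorlin", prune upward until reaching a node still needed by another word.
The suffix "lindorlin" (9 nodes) is used only by "nelindorlin"; the node for "ne" still has the child "d", so pruning stops there.
Nodes removed: 9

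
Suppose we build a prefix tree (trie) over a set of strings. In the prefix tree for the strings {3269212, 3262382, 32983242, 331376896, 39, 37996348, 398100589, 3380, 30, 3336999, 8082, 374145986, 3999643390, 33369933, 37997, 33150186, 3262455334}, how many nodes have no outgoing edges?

A leaf is a node with no children — equivalently, the end of a word that is not a proper prefix of any other stored word.
Those words: "30", "3262382", "3262455334", "3269212", "32983242", "331376896", "33150186", "33369933", "3336999", "3380", "374145986", "37996348", "37997", "398100589", "3999643390", "8082"
Leaf count: 16

16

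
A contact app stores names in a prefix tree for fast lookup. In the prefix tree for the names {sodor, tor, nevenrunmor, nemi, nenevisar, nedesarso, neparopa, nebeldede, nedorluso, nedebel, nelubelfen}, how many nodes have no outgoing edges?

11

Leaves are exactly the stored words that no other stored word extends.
Those words: "nebeldede", "nedebel", "nedesarso", "nedorluso", "nelubelfen", "nemi", "nenevisar", "neparopa", "nevenrunmor", "sodor", "tor"
Leaf count: 11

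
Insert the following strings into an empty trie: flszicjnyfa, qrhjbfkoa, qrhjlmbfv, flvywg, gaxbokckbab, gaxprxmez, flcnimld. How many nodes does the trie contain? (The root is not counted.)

52

Insert word by word; a character creates a node only if that edge doesn't already exist:
  "flszicjnyfa" → 11 new (f, l, s, z, i, c, j, n, y, f, a)
  "qrhjbfkoa" → 9 new (q, r, h, j, b, f, k, o, a)
  "qrhjlmbfv" → prefix "qrhj" already present; 5 new (l, m, b, f, v)
  "flvywg" → prefix "fl" already present; 4 new (v, y, w, g)
  "gaxbokckbab" → 11 new (g, a, x, b, o, k, c, k, b, a, b)
  "gaxprxmez" → prefix "gax" already present; 6 new (p, r, x, m, e, z)
  "flcnimld" → prefix "fl" already present; 6 new (c, n, i, m, l, d)
Total nodes = 11 + 9 + 5 + 4 + 11 + 6 + 6 = 52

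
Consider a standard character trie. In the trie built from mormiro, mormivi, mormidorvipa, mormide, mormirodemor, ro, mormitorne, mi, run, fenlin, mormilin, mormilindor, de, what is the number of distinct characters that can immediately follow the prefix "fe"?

The children of the "fe" node are the distinct next characters among strings starting with "fe".
Characters that immediately follow "fe" among the stored strings: {n}.
That node has 1 child edge.

1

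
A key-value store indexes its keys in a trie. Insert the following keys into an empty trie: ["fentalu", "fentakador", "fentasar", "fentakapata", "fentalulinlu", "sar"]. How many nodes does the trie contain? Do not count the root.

Insert word by word; a character creates a node only if that edge doesn't already exist:
  "fentalu" → 7 new (f, e, n, t, a, l, u)
  "fentakador" → prefix "fenta" already present; 5 new (k, a, d, o, r)
  "fentasar" → prefix "fenta" already present; 3 new (s, a, r)
  "fentakapata" → prefix "fentaka" already present; 4 new (p, a, t, a)
  "fentalulinlu" → prefix "fentalu" already present; 5 new (l, i, n, l, u)
  "sar" → 3 new (s, a, r)
Total nodes = 7 + 5 + 3 + 4 + 5 + 3 = 27

27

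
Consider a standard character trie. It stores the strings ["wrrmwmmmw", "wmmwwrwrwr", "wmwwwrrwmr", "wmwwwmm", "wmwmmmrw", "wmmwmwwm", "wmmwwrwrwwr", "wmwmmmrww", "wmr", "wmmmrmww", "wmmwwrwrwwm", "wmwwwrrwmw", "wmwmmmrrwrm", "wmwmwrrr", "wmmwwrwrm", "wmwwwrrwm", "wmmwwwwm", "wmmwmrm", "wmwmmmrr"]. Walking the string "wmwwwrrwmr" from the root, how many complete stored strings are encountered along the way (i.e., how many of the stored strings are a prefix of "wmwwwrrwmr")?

2

Traverse "wmwwwrrwmr" character by character; count nodes along the way that are marked as word ends.
Prefixes of the query that are stored words: "wmwwwrrwm", "wmwwwrrwmr"
Count: 2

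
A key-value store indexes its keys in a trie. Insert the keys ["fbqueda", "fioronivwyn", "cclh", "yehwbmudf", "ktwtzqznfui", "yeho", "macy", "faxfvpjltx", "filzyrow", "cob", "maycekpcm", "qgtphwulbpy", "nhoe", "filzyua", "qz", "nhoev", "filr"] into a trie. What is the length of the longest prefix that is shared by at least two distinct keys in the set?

Look for the deepest trie node that still has at least two words in its subtree.
"filzyrow" and "filzyua" agree on "filzy" (5 characters) before diverging; nothing deeper is shared.
Longest shared-prefix length: 5

5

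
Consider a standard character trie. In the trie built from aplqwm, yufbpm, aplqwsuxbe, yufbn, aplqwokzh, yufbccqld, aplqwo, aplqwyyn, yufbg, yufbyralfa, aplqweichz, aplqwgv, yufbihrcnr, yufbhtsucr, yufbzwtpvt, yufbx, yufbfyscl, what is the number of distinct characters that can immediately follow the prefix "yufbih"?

The children of the "yufbih" node are the distinct next characters among strings starting with "yufbih".
Characters that immediately follow "yufbih" among the stored strings: {r}.
That node has 1 child edge.

1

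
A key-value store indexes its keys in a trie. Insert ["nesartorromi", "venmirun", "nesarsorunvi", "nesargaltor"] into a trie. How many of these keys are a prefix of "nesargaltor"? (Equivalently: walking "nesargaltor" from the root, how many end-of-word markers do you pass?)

Check each prefix of "nesargaltor" against the stored set — each match is an end-marker on the path.
Prefixes of the query that are stored words: "nesargaltor"
Count: 1

1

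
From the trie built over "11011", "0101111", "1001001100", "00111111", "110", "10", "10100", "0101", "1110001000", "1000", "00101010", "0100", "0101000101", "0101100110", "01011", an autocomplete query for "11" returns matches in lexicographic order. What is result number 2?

11011

DFS of the "11" subtree visits, in order: "110", "11011", "1110001000"
The 2nd is 11011.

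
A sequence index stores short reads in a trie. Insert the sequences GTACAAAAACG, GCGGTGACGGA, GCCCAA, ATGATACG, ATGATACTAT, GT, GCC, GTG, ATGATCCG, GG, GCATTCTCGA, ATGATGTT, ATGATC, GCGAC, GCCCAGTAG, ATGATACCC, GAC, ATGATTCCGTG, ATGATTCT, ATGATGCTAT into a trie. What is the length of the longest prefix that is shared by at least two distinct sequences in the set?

Equivalently: take the maximum, over all pairs, of their longest common prefix length.
"ATGATACCC" and "ATGATACG" agree on "ATGATAC" (7 characters) before diverging; nothing deeper is shared.
Longest shared-prefix length: 7

7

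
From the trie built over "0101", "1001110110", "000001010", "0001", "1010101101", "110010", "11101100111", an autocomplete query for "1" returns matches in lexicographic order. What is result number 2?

1010101101

Words with prefix "1", in lexicographic order: "1001110110", "1010101101", "110010", "11101100111"
Position 2: 1010101101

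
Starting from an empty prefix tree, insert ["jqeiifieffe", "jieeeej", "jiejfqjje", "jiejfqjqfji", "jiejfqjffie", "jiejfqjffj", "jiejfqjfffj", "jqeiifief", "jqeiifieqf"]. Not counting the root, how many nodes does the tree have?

36

Count nodes per top-level branch (shared prefixes stored once):
  'j'-branch (jieeeej, jiejfqjfffj, jiejfqjffie, jiejfqjffj, jiejfqjje, jiejfqjqfji, jqeiifief, jqeiifieffe, jqeiifieqf): 36 nodes
Sum: 36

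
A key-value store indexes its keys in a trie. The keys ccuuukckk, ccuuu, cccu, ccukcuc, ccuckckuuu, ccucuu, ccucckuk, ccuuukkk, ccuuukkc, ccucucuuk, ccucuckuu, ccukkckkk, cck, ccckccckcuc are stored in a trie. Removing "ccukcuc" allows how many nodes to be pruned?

3

A node on "ccukcuc"'s path can go only if nothing else ends at it or branches off below it.
The suffix "cuc" (3 nodes) is used only by "ccukcuc"; the node for "ccuk" still has the child "k", so pruning stops there.
Nodes removed: 3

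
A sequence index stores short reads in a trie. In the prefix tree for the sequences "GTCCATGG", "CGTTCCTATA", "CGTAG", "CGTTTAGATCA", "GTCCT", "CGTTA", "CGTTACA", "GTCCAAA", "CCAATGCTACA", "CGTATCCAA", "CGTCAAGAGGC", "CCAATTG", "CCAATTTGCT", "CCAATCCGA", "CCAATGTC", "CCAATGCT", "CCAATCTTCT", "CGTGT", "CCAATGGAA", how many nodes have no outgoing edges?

17

Leaves are exactly the stored words that no other stored word extends.
Those words: "CCAATCCGA", "CCAATCTTCT", "CCAATGCTACA", "CCAATGGAA", "CCAATGTC", "CCAATTG", "CCAATTTGCT", "CGTAG", "CGTATCCAA", "CGTCAAGAGGC", "CGTGT", "CGTTACA", "CGTTCCTATA", "CGTTTAGATCA", "GTCCAAA", "GTCCATGG", "GTCCT"
Leaf count: 17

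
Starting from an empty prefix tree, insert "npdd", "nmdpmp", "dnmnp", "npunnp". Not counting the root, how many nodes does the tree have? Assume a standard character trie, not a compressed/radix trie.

18

Trace insertions, counting only characters that open a new branch:
  "npdd" → 4 new (n, p, d, d)
  "nmdpmp" → prefix "n" already present; 5 new (m, d, p, m, p)
  "dnmnp" → 5 new (d, n, m, n, p)
  "npunnp" → prefix "np" already present; 4 new (u, n, n, p)
Total nodes = 4 + 5 + 5 + 4 = 18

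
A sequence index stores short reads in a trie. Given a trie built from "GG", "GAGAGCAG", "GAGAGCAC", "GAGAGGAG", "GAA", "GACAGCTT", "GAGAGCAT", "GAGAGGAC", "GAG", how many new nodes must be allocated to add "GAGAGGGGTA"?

The longest prefix of "GAGAGGGGTA" already in the trie is "GAGAGG" (length 6).
New nodes needed: |"GAGAGGGGTA"| − 6 = 10 − 6 = 4.

4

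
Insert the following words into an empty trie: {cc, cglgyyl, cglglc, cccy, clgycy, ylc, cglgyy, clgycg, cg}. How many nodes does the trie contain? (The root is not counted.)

21

Count nodes per top-level branch (shared prefixes stored once):
  'c'-branch (cc, cccy, cg, cglglc, cglgyy, cglgyyl, clgycg, clgycy): 18 nodes
  'y'-branch (ylc): 3 nodes
Sum: 21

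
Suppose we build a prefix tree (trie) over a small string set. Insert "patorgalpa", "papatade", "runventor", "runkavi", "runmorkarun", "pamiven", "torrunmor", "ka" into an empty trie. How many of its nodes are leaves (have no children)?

A leaf is a node with no children — equivalently, the end of a word that is not a proper prefix of any other stored word.
Those words: "ka", "pamiven", "papatade", "patorgalpa", "runkavi", "runmorkarun", "runventor", "torrunmor"
Leaf count: 8

8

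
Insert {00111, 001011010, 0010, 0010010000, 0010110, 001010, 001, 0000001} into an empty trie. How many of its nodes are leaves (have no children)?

5

A leaf is a node with no children — equivalently, the end of a word that is not a proper prefix of any other stored word.
Those words: "0000001", "0010010000", "001010", "001011010", "00111"
Leaf count: 5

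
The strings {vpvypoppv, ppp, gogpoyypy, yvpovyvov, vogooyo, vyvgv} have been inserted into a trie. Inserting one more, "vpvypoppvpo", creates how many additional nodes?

Walking "vpvypoppvpo" from the root, the first 9 characters ("vpvypoppv") follow existing edges; "p" is the first miss.
New nodes needed: |"vpvypoppvpo"| − 9 = 11 − 9 = 2.

2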